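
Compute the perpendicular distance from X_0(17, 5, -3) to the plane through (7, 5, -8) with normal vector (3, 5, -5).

The plane has equation n·(r − (7, 5, -8)) = 0, i.e. n·r = 86.
Then n·(17, 5, -3) - 86 = 5.
|n| = √(9 + 25 + 25) = √59, so the distance is |5|/√59 = 5√59/59.

5/√59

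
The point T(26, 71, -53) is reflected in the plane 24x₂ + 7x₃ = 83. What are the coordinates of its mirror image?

(26, -25, -81)

With n = (0, 24, 7), the signed offset is (n·T − 83)/|n|² = 1250/625 = 2.
T' = T − 2t·n = (26, 71, -53) − 4·(0, 24, 7) = (26, -25, -81).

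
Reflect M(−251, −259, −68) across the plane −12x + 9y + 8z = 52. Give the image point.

(-4147/17, -4493/17, -1236/17)

With n = (−12, 9, 8), the signed offset is (n·M − 52)/|n|² = 85/289 = 5/17.
M' = M − 2t·n = (−251, −259, −68) − (10/17)·(−12, 9, 8) = (−4147/17, −4493/17, −1236/17).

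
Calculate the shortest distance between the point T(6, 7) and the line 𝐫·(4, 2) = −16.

27/√5

d = |4·6 + 2·7 − (-16)| / √(16 + 4) = |54|/(2√5) = 27√5/5.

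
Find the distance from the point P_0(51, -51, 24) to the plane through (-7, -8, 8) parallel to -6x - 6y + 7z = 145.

Parallel planes share the normal n = (-6, -6, 7); since (-7, -8, 8) lies on the plane, its equation is -6x - 6y + 7z = 146.
n = (-6, -6, 7); n·P − 146 = 22; |n| = 11; distance = 22/11 = 2.

2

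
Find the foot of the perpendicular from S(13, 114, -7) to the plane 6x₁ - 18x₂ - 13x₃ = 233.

(37, 42, -59)

n = (6, -18, -13), |n|² = 529, and n·S − 233 = -2116.
t = -2116/529 = -4, so the foot is S − t·n = (13, 114, -7) − (-4)·(6, -18, -13) = (37, 42, -59).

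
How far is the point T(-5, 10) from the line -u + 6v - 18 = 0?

The normal to the line is n = (-1, 6) with |n| = √37.
|n·T − 18| = |65 − 18| = 47, so the distance is 47/√37.

47√37/37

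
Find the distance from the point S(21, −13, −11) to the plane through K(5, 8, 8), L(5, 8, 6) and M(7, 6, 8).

5√2/2

KL = (0, 0, −2) and KM = (2, −2, 0), so a normal is n = KL × KM = (−4, −4, 0).
d = |(-4)·21 + (-4)·(-13) − (-52)| / √(16 + 16 + 0) = |20| / (4√2) = 5√2/2.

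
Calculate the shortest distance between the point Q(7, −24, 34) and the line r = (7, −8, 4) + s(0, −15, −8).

34

Direction vector d = (0, −15, −8).
AP = (0, −16, 30), and AP × d = (578, 0, 0).
|AP × d|² = 334084 and |d|² = 289, so the distance is √(334084/289) = √1156 = 34.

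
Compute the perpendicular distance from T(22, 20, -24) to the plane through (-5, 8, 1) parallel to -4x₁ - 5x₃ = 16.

17/√41

Parallel planes share the normal n = (-4, 0, -5); since (-5, 8, 1) lies on the plane, its equation is -4x₁ - 5x₃ = 15.
Then n·(22, 20, -24) - 15 = 17.
|n| = √(16 + 0 + 25) = √41, so the distance is |17|/√41 = 17/√41.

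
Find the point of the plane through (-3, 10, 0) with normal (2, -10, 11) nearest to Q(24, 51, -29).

(30, 21, 4)

n = (2, -10, 11), |n|² = 225, and n·Q − (-106) = -675.
t = -675/225 = -3, so the foot is Q − t·n = (24, 51, -29) − (-3)·(2, -10, 11) = (30, 21, 4).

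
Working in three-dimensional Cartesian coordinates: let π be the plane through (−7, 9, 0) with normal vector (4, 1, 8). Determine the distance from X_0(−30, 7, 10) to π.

14/9

The plane has equation n·(r − (−7, 9, 0)) = 0, i.e. n·r = -19.
Then n·(−30, 7, 10) − (−19) = −14.
|n| = √(16 + 1 + 64) = 9, so the distance is |-14|/9 = 14/9.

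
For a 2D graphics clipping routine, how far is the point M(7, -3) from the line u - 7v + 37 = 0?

13/√2

The normal to the line is n = (1, -7) with |n| = 5√2.
|n·M − (-37)| = |28 − (-37)| = 65, so the distance is 65/(5√2) = 13√2/2.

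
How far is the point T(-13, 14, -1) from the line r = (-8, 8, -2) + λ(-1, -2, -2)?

Direction vector d = (-1, -2, -2).
AP = (-5, 6, 1), and AP × d = (-10, -11, 16).
|AP × d|² = 477 and |d|² = 9, so the distance is √(477/9) = √53.

√53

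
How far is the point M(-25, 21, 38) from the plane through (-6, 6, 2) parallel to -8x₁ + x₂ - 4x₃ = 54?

23/9

Parallel planes share the normal n = (-8, 1, -4); since (-6, 6, 2) lies on the plane, its equation is -8x₁ + x₂ - 4x₃ = 46.
Then n·(-25, 21, 38) - 46 = 23.
|n| = √(64 + 1 + 16) = 9, so the distance is |23|/9 = 23/9.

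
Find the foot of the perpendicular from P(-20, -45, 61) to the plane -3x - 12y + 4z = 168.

(-8, 3, 45)

n = (-3, -12, 4), |n|² = 169, and n·P − 168 = 676.
t = 676/169 = 4, so the foot is P − t·n = (-20, -45, 61) − 4·(-3, -12, 4) = (-8, 3, 45).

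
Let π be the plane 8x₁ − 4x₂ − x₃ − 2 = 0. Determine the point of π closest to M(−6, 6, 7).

n = (8, −4, −1), |n|² = 81, and n·M − 2 = -81.
t = -81/81 = -1, so the foot is M − t·n = (−6, 6, 7) − (-1)·(8, −4, −1) = (2, 2, 6).

(2, 2, 6)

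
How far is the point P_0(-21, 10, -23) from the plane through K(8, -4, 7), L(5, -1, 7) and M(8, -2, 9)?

5√3

KL = (-3, 3, 0) and KM = (0, 2, 2), so a normal is n = KL × KM = (6, 6, -6).
n = (6, 6, -6); n·P − (-18) = 90; |n| = 6√3; distance = 90/(6√3) = 5√3.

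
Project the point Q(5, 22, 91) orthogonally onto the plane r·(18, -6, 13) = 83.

(-31, 34, 65)

The perpendicular from Q has direction n = (18, -6, 13): r = (5, 22, 91) + μ(18, -6, 13).
Substitute into the plane: n·(Q + μn) = 83 gives 1141 + 529μ = 83, so μ = -2.
Foot = (5, 22, 91) + (-2)·(18, -6, 13) = (-31, 34, 65).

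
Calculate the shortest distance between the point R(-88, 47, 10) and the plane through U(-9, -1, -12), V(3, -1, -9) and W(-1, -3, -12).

UV = (12, 0, 3) and UW = (8, -2, 0), so a normal is n = UV × UW = (6, 24, -24).
n = (6, 24, -24); n·P − 210 = 150; |n| = 6√33; distance = 150/(6√33) = 25/√33.

25/√33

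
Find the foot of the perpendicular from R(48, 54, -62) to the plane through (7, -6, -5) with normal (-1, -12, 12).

(43, -6, -2)

The perpendicular from R has direction n = (-1, -12, 12): r = (48, 54, -62) + λ(-1, -12, 12).
Substitute into the plane: n·(R + λn) = 5 gives -1440 + 289λ = 5, so λ = 5.
Foot = (48, 54, -62) + 5·(-1, -12, 12) = (43, -6, -2).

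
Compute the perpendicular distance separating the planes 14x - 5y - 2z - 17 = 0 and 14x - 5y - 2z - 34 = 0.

With common normal n = (14, -5, -2) (|n| = 15), the distance is |17 − 34|/|n| = 17/15.

17/15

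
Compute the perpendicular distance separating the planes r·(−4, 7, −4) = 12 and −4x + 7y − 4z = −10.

22/9

With common normal n = (−4, 7, −4) (|n| = 9), the distance is |12 − (-10)|/|n| = 22/9.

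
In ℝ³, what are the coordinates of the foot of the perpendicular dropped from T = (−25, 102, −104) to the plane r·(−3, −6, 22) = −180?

(-40, 72, 6)

The perpendicular from T has direction n = (−3, −6, 22): r = (−25, 102, −104) + μ(−3, −6, 22).
Substitute into the plane: n·(T + μn) = -180 gives -2825 + 529μ = -180, so μ = 5.
Foot = (−25, 102, −104) + 5·(−3, −6, 22) = (−40, 72, 6).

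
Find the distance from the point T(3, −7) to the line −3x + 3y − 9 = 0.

13/√2

d = |(-3)·3 + 3·(-7) − 9| / √(9 + 9) = |-39|/(3√2) = 13/√2.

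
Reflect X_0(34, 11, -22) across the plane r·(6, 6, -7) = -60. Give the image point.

n = (6, 6, -7), |n|² = 121, n·X_0 − (-60) = 484, so t = 484/121 = 4.
Foot F = X_0 − 4·n = (10, -13, 6); the reflection is 2F − X_0 = (-14, -37, 34).

(-14, -37, 34)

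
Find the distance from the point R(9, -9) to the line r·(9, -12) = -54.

81/5

d = |9·9 + (-12)·(-9) − (-54)| / √(81 + 144) = |243|/15 = 81/5.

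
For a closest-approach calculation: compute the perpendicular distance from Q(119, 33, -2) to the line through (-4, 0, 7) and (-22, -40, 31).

A direction vector is d = (-18, -40, 24).
AP = (123, 33, -9); AP·d = -3750, |AP|² = 16299, |d|² = 2500.
distance² = |AP|² − (AP·d)²/|d|² = 16299 − 14062500/2500 = 10674, so the distance is 3√1186.

3√1186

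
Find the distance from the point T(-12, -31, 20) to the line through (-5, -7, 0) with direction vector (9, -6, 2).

Direction vector d = (9, -6, 2).
AP = (-7, -24, 20); AP·d = 121, |AP|² = 1025, |d|² = 121.
distance² = |AP|² − (AP·d)²/|d|² = 1025 − 14641/121 = 904, so the distance is 2√226.

2√226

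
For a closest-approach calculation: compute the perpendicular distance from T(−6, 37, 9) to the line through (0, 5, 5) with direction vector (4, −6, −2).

6√5

Direction vector d = (4, −6, −2).
AP = (−6, 32, 4); AP·d = -224, |AP|² = 1076, |d|² = 56.
distance² = |AP|² − (AP·d)²/|d|² = 1076 − 50176/56 = 180, so the distance is 6√5.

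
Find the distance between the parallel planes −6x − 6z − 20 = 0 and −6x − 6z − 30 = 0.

With common normal n = (−6, 0, −6) (|n| = 6√2), the distance is |20 − 30|/|n| = 10/(6√2) = 5√2/6.

5√2/6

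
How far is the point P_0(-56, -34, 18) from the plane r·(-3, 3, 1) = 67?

17√19/19

d = |(-3)·(-56) + 3·(-34) + 1·18 − 67| / √(9 + 9 + 1) = |17| / √19 = 17/√19.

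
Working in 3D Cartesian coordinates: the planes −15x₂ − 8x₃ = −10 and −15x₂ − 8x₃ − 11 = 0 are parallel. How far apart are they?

Both planes have normal n = (0, −15, −8), |n| = 17. Any point on the first plane is at distance |11 − (-10)|/|n| = 21/17 from the second.

21/17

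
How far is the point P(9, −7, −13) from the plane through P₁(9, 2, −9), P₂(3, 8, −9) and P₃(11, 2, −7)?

5√3/3

P₁P₂ = (−6, 6, 0) and P₁P₃ = (2, 0, 2), so a normal is n = P₁P₂ × P₁P₃ = (12, 12, −12).
Then n·(9, −7, −13) − 240 = −60.
|n| = √(144 + 144 + 144) = 12√3, so the distance is |-60|/(12√3) = 5√3/3.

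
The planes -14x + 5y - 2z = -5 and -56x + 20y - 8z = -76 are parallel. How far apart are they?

Divide the second equation by 4 to match normals: -14x + 5y - 2z = -19.
With common normal n = (-14, 5, -2) (|n| = 15), the distance is |(-5) − (-19)|/|n| = 14/15.

14/15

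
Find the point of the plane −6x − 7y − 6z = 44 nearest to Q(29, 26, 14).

n = (−6, −7, −6), |n|² = 121, and n·Q − 44 = -484.
t = -484/121 = -4, so the foot is Q − t·n = (29, 26, 14) − (-4)·(−6, −7, −6) = (5, −2, −10).

(5, -2, -10)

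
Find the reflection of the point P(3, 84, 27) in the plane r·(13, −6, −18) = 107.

(55, 60, -45)

With n = (13, −6, −18), the signed offset is (n·P − 107)/|n|² = -1058/529 = -2.
P' = P − 2t·n = (3, 84, 27) − (-4)·(13, −6, −18) = (55, 60, −45).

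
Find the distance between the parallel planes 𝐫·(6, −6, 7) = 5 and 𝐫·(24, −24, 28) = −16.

Divide the second equation by 4 to match normals: 6x₁ − 6x₂ + 7x₃ = -4.
With common normal n = (6, −6, 7) (|n| = 11), the distance is |5 − (-4)|/|n| = 9/11.

9/11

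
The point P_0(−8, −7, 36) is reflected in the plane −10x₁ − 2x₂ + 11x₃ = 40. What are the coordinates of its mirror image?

n = (−10, −2, 11), |n|² = 225, n·P_0 − 40 = 450, so t = 450/225 = 2.
Foot F = P_0 − 2·n = (12, −3, 14); the reflection is 2F − P_0 = (32, 1, −8).

(32, 1, -8)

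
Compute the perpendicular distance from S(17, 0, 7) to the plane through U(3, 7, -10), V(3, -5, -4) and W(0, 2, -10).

11√70/70

UV = (0, -12, 6) and UW = (-3, -5, 0), so a normal is n = UV × UW = (30, -18, -36).
Then n·(17, 0, 7) - 324 = -66.
|n| = √(900 + 324 + 1296) = 6√70, so the distance is |-66|/(6√70) = 11√70/70.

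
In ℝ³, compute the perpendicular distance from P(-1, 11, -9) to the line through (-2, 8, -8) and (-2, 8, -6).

√10

A direction vector is d = (0, 0, 2).
AP = (1, 3, -1), and AP × d = (6, -2, 0).
|AP × d|² = 40 and |d|² = 4, so the distance is √(40/4) = √10.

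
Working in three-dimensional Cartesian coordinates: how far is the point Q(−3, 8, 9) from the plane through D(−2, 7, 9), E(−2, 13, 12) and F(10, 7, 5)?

5/7

DE = (0, 6, 3) and DF = (12, 0, −4), so a normal is n = DE × DF = (−24, 36, −72).
d = |(-24)·(-3) + 36·8 + (-72)·9 − (-348)| / √(576 + 1296 + 5184) = |60| / 84 = 5/7.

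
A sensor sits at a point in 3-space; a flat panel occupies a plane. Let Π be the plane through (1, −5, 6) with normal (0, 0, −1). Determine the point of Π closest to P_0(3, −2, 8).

n = (0, 0, −1), |n|² = 1, and n·P_0 − (-6) = -2.
t = -2/1 = -2, so the foot is P_0 − t·n = (3, −2, 8) − (-2)·(0, 0, −1) = (3, −2, 6).

(3, -2, 6)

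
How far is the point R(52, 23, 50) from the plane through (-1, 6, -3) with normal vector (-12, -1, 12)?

1

The plane has equation n·(r − (-1, 6, -3)) = 0, i.e. n·r = -30.
n = (-12, -1, 12); n·P − (-30) = -17; |n| = 17; distance = 17/17 = 1.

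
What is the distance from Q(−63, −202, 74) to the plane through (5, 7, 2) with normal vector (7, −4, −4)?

8

The plane has equation n·(r − (5, 7, 2)) = 0, i.e. n·r = -1.
n = (7, −4, −4); n·P − (-1) = 72; |n| = 9; distance = 72/9 = 8.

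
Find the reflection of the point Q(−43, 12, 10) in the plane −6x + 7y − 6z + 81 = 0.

With n = (−6, 7, −6), the signed offset is (n·Q − (-81))/|n|² = 363/121 = 3.
Q' = Q − 2t·n = (−43, 12, 10) − 6·(−6, 7, −6) = (−7, −30, 46).

(-7, -30, 46)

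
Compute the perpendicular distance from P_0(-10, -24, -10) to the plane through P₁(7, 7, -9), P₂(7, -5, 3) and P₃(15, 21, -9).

1

P₁P₂ = (0, -12, 12) and P₁P₃ = (8, 14, 0), so a normal is n = P₁P₂ × P₁P₃ = (-168, 96, 96).
Then n·(-10, -24, -10) - (-1368) = -216.
|n| = √(28224 + 9216 + 9216) = 216, so the distance is |-216|/216 = 1.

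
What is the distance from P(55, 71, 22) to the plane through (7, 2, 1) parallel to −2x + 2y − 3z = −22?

Parallel planes share the normal n = (−2, 2, −3); since (7, 2, 1) lies on the plane, its equation is −2x + 2y − 3z = -13.
Then n·(55, 71, 22) − (−13) = −21.
|n| = √(4 + 4 + 9) = √17, so the distance is |-21|/√17 = 21/√17.

21/√17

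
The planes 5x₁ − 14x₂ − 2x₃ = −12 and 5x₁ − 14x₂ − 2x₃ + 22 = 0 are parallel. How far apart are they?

2/3

Both planes have normal n = (5, −14, −2), |n| = 15. Any point on the first plane is at distance |(-22) − (-12)|/|n| = 10/15 = 2/3 from the second.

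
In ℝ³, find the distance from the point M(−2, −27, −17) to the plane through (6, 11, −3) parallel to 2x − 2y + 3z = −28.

Parallel planes share the normal n = (2, −2, 3); since (6, 11, −3) lies on the plane, its equation is 2x − 2y + 3z = -19.
d = |2·(-2) + (-2)·(-27) + 3·(-17) − (-19)| / √(4 + 4 + 9) = |18| / √17 = 18√17/17.

18/√17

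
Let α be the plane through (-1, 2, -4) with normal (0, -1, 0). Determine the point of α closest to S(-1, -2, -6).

(-1, 2, -6)

n = (0, -1, 0), |n|² = 1, and n·S − (-2) = 4.
t = 4/1 = 4, so the foot is S − t·n = (-1, -2, -6) − 4·(0, -1, 0) = (-1, 2, -6).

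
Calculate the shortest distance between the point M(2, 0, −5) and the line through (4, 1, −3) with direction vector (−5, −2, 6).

3

Direction vector d = (−5, −2, 6).
AP = (−2, −1, −2), and AP × d = (−10, 22, −1).
|AP × d|² = 585 and |d|² = 65, so the distance is √(585/65) = √9 = 3.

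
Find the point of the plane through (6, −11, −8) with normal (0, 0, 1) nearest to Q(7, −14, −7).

(7, -14, -8)

The perpendicular from Q has direction n = (0, 0, 1): r = (7, −14, −7) + λ(0, 0, 1).
Substitute into the plane: n·(Q + λn) = -8 gives -7 + 1λ = -8, so λ = -1.
Foot = (7, −14, −7) + (-1)·(0, 0, 1) = (7, −14, −8).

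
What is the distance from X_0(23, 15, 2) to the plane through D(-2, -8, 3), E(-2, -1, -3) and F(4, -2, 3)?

DE = (0, 7, -6) and DF = (6, 6, 0), so a normal is n = DE × DF = (36, -36, -42).
Then n·(23, 15, 2) - 90 = 114.
|n| = √(1296 + 1296 + 1764) = 66, so the distance is |114|/66 = 19/11.

19/11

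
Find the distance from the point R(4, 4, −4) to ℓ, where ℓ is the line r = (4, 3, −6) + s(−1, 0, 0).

Direction vector d = (−1, 0, 0).
AP = (0, 1, 2), and AP × d = (0, −2, 1).
|AP × d|² = 5 and |d|² = 1, so the distance is √5.

√5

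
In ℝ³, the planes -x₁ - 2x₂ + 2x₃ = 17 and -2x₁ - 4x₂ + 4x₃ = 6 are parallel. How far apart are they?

Divide the second equation by 2 to match normals: -x₁ - 2x₂ + 2x₃ = 3.
With common normal n = (-1, -2, 2) (|n| = 3), the distance is |17 − 3|/|n| = 14/3.

14/3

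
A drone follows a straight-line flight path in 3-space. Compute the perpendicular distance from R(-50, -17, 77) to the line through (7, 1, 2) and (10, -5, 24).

3√493

A direction vector is d = (3, -6, 22).
AP = (-57, -18, 75); AP·d = 1587, |AP|² = 9198, |d|² = 529.
distance² = |AP|² − (AP·d)²/|d|² = 9198 − 2518569/529 = 4437, so the distance is 3√493.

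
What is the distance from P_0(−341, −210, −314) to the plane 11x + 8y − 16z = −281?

Normal vector n = (11, 8, −16), and n·(−341, −210, −314) − (−281) = −126.
|n| = √(121 + 64 + 256) = 21, so the distance is |-126|/21 = 6.

6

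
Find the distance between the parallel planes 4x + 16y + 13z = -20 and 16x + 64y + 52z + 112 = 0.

Divide the second equation by 4 to match normals: 4x + 16y + 13z = -28.
Both planes have normal n = (4, 16, 13), |n| = 21. Any point on the first plane is at distance |(-28) − (-20)|/|n| = 8/21 from the second.

8/21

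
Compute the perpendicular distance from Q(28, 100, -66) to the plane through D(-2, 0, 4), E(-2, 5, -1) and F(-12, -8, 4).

DE = (0, 5, -5) and DF = (-10, -8, 0), so a normal is n = DE × DF = (-40, 50, 50).
Then n·(28, 100, -66) - 280 = 300.
|n| = √(1600 + 2500 + 2500) = 10√66, so the distance is |300|/(10√66) = 5√66/11.

30/√66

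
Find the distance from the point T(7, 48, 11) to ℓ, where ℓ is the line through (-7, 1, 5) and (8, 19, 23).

A direction vector is d = (15, 18, 18).
AP = (14, 47, 6), and AP × d = (738, -162, -453).
|AP × d|² = 776097 and |d|² = 873, so the distance is √(776097/873) = √889.

√889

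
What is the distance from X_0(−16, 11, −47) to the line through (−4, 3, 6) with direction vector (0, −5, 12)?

√313

Direction vector d = (0, −5, 12).
AP = (−12, 8, −53), and AP × d = (−169, 144, 60).
|AP × d|² = 52897 and |d|² = 169, so the distance is √(52897/169) = √313.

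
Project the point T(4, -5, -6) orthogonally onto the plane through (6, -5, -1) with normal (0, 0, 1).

(4, -5, -1)

n = (0, 0, 1), |n|² = 1, and n·T − (-1) = -5.
t = -5/1 = -5, so the foot is T − t·n = (4, -5, -6) − (-5)·(0, 0, 1) = (4, -5, -1).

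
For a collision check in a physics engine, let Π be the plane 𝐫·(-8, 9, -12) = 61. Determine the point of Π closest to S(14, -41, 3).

(-2, -23, -21)

The perpendicular from S has direction n = (-8, 9, -12): r = (14, -41, 3) + μ(-8, 9, -12).
Substitute into the plane: n·(S + μn) = 61 gives -517 + 289μ = 61, so μ = 2.
Foot = (14, -41, 3) + 2·(-8, 9, -12) = (-2, -23, -21).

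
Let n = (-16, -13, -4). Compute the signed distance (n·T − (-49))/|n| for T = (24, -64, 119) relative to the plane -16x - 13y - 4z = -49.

n·T − (-49) = 21.
|n| = 21, so the signed distance is 21/21 = 1.

1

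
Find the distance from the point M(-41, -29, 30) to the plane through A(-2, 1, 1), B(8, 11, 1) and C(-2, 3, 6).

AB = (10, 10, 0) and AC = (0, 2, 5), so a normal is n = AB × AC = (50, -50, 20).
Then n·(-41, -29, 30) - (-130) = 130.
|n| = √(2500 + 2500 + 400) = 30√6, so the distance is |130|/(30√6) = 13√6/18.

13/(3√6)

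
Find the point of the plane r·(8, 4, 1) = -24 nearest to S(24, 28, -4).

(-8, 12, -8)

The perpendicular from S has direction n = (8, 4, 1): r = (24, 28, -4) + μ(8, 4, 1).
Substitute into the plane: n·(S + μn) = -24 gives 300 + 81μ = -24, so μ = -4.
Foot = (24, 28, -4) + (-4)·(8, 4, 1) = (-8, 12, -8).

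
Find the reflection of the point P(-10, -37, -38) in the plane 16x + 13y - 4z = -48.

(22, -11, -46)

With n = (16, 13, -4), the signed offset is (n·P − (-48))/|n|² = -441/441 = -1.
P' = P − 2t·n = (-10, -37, -38) − (-2)·(16, 13, -4) = (22, -11, -46).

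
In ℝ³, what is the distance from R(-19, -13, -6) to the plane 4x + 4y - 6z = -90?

Normal vector n = (4, 4, -6), and n·(-19, -13, -6) - (-90) = -2.
|n| = √(16 + 16 + 36) = 2√17, so the distance is |-2|/(2√17) = √17/17.

√17/17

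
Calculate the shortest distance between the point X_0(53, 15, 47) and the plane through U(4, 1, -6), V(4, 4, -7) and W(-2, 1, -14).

23/√26

UV = (0, 3, -1) and UW = (-6, 0, -8), so a normal is n = UV × UW = (-24, 6, 18).
Then n·(53, 15, 47) - (-198) = -138.
|n| = √(576 + 36 + 324) = 6√26, so the distance is |-138|/(6√26) = 23√26/26.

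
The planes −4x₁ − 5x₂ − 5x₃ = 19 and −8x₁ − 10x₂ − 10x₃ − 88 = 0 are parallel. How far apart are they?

Divide the second equation by 2 to match normals: −4x₁ − 5x₂ − 5x₃ = 44.
Both planes have normal n = (−4, −5, −5), |n| = √66. Any point on the first plane is at distance |44 − 19|/|n| = 25/√66 = 25√66/66 from the second.

25/√66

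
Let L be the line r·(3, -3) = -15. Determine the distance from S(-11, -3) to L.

The normal to the line is n = (3, -3) with |n| = 3√2.
|n·S − (-15)| = |-24 − (-15)| = 9, so the distance is 9/(3√2) = 3√2/2.

3/√2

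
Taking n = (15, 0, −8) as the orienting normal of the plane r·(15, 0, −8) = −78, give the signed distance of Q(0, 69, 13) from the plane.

-26/17

n·Q − (-78) = -26.
|n| = 17, so the signed distance is -26/17.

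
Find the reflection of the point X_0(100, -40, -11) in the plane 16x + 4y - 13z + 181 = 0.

(-28, -72, 93)

n = (16, 4, -13), |n|² = 441, n·X_0 − (-181) = 1764, so t = 1764/441 = 4.
Foot F = X_0 − 4·n = (36, -56, 41); the reflection is 2F − X_0 = (-28, -72, 93).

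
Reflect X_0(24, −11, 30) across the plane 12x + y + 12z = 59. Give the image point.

n = (12, 1, 12), |n|² = 289, n·X_0 − 59 = 578, so t = 578/289 = 2.
Foot F = X_0 − 2·n = (0, −13, 6); the reflection is 2F − X_0 = (−24, −15, −18).

(-24, -15, -18)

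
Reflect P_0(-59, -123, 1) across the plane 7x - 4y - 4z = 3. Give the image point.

With n = (7, -4, -4), the signed offset is (n·P_0 − 3)/|n|² = 72/81 = 8/9.
P_0' = P_0 − 2t·n = (-59, -123, 1) − (16/9)·(7, -4, -4) = (-643/9, -1043/9, 73/9).

(-643/9, -1043/9, 73/9)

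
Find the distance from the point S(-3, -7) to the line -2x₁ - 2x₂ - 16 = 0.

The normal to the line is n = (-2, -2) with |n| = 2√2.
|n·S − 16| = |20 − 16| = 4, so the distance is 4/(2√2) = √2.

√2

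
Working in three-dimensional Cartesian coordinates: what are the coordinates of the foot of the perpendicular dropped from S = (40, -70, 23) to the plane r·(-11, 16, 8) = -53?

(7, -22, 47)

n = (-11, 16, 8), |n|² = 441, and n·S − (-53) = -1323.
t = -1323/441 = -3, so the foot is S − t·n = (40, -70, 23) − (-3)·(-11, 16, 8) = (7, -22, 47).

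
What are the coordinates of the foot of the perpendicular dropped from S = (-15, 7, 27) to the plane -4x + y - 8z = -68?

(-19, 8, 19)

n = (-4, 1, -8), |n|² = 81, and n·S − (-68) = -81.
t = -81/81 = -1, so the foot is S − t·n = (-15, 7, 27) − (-1)·(-4, 1, -8) = (-19, 8, 19).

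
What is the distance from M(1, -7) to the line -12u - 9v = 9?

14/5

The normal to the line is n = (-12, -9) with |n| = 15.
|n·M − 9| = |51 − 9| = 42, so the distance is 42/15 = 14/5.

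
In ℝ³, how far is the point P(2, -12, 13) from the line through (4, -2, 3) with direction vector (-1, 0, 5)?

10

Direction vector d = (-1, 0, 5).
AP = (-2, -10, 10); AP·d = 52, |AP|² = 204, |d|² = 26.
distance² = |AP|² − (AP·d)²/|d|² = 204 − 2704/26 = 100, so the distance is 10.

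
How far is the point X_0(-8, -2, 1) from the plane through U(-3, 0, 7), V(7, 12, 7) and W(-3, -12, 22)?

4√77/77

UV = (10, 12, 0) and UW = (0, -12, 15), so a normal is n = UV × UW = (180, -150, -120).
n = (180, -150, -120); n·P − (-1380) = 120; |n| = 30√77; distance = 120/(30√77) = 4/√77.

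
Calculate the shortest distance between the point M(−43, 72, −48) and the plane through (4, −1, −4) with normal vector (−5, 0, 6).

The plane has equation n·(r − (4, −1, −4)) = 0, i.e. n·r = -44.
Then n·(−43, 72, −48) − (−44) = −29.
|n| = √(25 + 0 + 36) = √61, so the distance is |-29|/√61 = 29/√61.

29/√61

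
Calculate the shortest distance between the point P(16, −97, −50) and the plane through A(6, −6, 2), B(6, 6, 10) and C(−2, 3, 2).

AB = (0, 12, 8) and AC = (−8, 9, 0), so a normal is n = AB × AC = (−72, −64, 96).
Then n·(16, −97, −50) − 144 = 112.
|n| = √(5184 + 4096 + 9216) = 136, so the distance is |112|/136 = 14/17.

14/17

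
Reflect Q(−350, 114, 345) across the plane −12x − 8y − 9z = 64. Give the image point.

With n = (−12, −8, −9), the signed offset is (n·Q − 64)/|n|² = 119/289 = 7/17.
Q' = Q − 2t·n = (−350, 114, 345) − (14/17)·(−12, −8, −9) = (−5782/17, 2050/17, 5991/17).

(-5782/17, 2050/17, 5991/17)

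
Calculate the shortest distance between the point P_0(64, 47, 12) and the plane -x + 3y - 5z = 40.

23/√35

Normal vector n = (-1, 3, -5), and n·(64, 47, 12) - 40 = -23.
|n| = √(1 + 9 + 25) = √35, so the distance is |-23|/√35 = 23√35/35.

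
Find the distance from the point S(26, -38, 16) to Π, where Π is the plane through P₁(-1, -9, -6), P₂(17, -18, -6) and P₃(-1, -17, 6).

5/√61

P₁P₂ = (18, -9, 0) and P₁P₃ = (0, -8, 12), so a normal is n = P₁P₂ × P₁P₃ = (-108, -216, -144).
Then n·(26, -38, 16) - 2916 = 180.
|n| = √(11664 + 46656 + 20736) = 36√61, so the distance is |180|/(36√61) = 5/√61.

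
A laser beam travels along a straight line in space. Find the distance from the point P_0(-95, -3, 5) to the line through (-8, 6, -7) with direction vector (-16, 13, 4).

Direction vector d = (-16, 13, 4).
AP = (-87, -9, 12), and AP × d = (-192, 156, -1275).
|AP × d|² = 1686825 and |d|² = 441, so the distance is √(1686825/441) = √3825 = 15√17.

15√17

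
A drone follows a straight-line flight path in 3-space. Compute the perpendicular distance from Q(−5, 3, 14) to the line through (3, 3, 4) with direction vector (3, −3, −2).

Direction vector d = (3, −3, −2).
AP = (−8, 0, 10); AP·d = -44, |AP|² = 164, |d|² = 22.
distance² = |AP|² − (AP·d)²/|d|² = 164 − 1936/22 = 76, so the distance is 2√19.

2√19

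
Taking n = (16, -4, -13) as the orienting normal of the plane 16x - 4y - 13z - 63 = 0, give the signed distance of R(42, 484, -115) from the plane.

8

n·R − 63 = 168.
|n| = 21, so the signed distance is 168/21 = 8.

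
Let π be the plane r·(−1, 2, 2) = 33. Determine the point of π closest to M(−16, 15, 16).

The perpendicular from M has direction n = (−1, 2, 2): r = (−16, 15, 16) + μ(−1, 2, 2).
Substitute into the plane: n·(M + μn) = 33 gives 78 + 9μ = 33, so μ = -5.
Foot = (−16, 15, 16) + (-5)·(−1, 2, 2) = (−11, 5, 6).

(-11, 5, 6)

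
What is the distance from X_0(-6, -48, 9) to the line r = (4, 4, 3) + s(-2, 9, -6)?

2√226

Direction vector d = (-2, 9, -6).
AP = (-10, -52, 6), and AP × d = (258, -72, -194).
|AP × d|² = 109384 and |d|² = 121, so the distance is √(109384/121) = √904 = 2√226.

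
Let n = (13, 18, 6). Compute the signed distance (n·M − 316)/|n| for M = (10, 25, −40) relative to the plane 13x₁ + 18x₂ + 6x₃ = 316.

24/23

n·M − 316 = 24.
|n| = 23, so the signed distance is 24/23.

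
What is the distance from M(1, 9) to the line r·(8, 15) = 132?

The normal to the line is n = (8, 15) with |n| = 17.
|n·M − 132| = |143 − 132| = 11, so the distance is 11/17.

11/17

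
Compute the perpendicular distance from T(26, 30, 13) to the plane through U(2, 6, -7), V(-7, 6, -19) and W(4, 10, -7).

UV = (-9, 0, -12) and UW = (2, 4, 0), so a normal is n = UV × UW = (48, -24, -36).
Then n·(26, 30, 13) - 204 = -144.
|n| = √(2304 + 576 + 1296) = 12√29, so the distance is |-144|/(12√29) = 12√29/29.

12/√29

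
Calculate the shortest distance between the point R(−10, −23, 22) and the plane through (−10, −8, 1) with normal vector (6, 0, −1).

21√37/37

The plane has equation n·(r − (−10, −8, 1)) = 0, i.e. n·r = -61.
Then n·(−10, −23, 22) − (−61) = −21.
|n| = √(36 + 0 + 1) = √37, so the distance is |-21|/√37 = 21/√37.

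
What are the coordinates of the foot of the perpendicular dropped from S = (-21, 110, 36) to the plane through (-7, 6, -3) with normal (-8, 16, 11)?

(19, 30, -19)

n = (-8, 16, 11), |n|² = 441, and n·S − 119 = 2205.
t = 2205/441 = 5, so the foot is S − t·n = (-21, 110, 36) − 5·(-8, 16, 11) = (19, 30, -19).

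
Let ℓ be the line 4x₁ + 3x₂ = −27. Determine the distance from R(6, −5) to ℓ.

d = |4·6 + 3·(-5) − (-27)| / √(16 + 9) = |36|/5 = 36/5.

36/5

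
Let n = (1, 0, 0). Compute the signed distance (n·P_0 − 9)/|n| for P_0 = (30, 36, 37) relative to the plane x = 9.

n·P_0 − 9 = 21.
|n| = 1, so the signed distance is 21/1 = 21.

21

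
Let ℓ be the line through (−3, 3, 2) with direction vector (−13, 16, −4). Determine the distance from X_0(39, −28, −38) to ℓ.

√2561

Direction vector d = (−13, 16, −4).
AP = (42, −31, −40); AP·d = -882, |AP|² = 4325, |d|² = 441.
distance² = |AP|² − (AP·d)²/|d|² = 4325 − 777924/441 = 2561, so the distance is √2561.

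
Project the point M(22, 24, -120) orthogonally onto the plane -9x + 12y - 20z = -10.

(58, -24, -40)

The perpendicular from M has direction n = (-9, 12, -20): r = (22, 24, -120) + μ(-9, 12, -20).
Substitute into the plane: n·(M + μn) = -10 gives 2490 + 625μ = -10, so μ = -4.
Foot = (22, 24, -120) + (-4)·(-9, 12, -20) = (58, -24, -40).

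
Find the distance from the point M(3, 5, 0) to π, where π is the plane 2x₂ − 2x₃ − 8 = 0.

Normal vector n = (0, 2, −2), and n·(3, 5, 0) − 8 = 2.
|n| = √(0 + 4 + 4) = 2√2, so the distance is |2|/(2√2) = √2/2.

1/√2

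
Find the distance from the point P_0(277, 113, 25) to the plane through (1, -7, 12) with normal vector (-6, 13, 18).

6

The plane has equation n·(r − (1, -7, 12)) = 0, i.e. n·r = 119.
Then n·(277, 113, 25) - 119 = 138.
|n| = √(36 + 169 + 324) = 23, so the distance is |138|/23 = 6.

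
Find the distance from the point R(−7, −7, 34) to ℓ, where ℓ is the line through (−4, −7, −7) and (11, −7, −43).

A direction vector is d = (15, 0, −36).
AP = (−3, 0, 41), and AP × d = (0, 507, 0).
|AP × d|² = 257049 and |d|² = 1521, so the distance is √(257049/1521) = √169 = 13.

13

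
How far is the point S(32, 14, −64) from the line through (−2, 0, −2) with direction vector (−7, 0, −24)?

2√674

Direction vector d = (−7, 0, −24).
AP = (34, 14, −62), and AP × d = (−336, 1250, 98).
|AP × d|² = 1685000 and |d|² = 625, so the distance is √(1685000/625) = √2696 = 2√674.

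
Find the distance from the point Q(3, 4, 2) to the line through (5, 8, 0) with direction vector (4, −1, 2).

Direction vector d = (4, −1, 2).
AP = (−2, −4, 2); AP·d = 0, |AP|² = 24, |d|² = 21.
distance² = |AP|² − (AP·d)²/|d|² = 24 − 0/21 = 24, so the distance is 2√6.

2√6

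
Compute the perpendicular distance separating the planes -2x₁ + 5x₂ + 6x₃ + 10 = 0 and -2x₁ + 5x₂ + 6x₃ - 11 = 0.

With common normal n = (-2, 5, 6) (|n| = √65), the distance is |(-10) − 11|/|n| = 21/√65 = 21√65/65.

21√65/65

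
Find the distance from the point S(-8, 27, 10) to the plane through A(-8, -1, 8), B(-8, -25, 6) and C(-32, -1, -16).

4/17

AB = (0, -24, -2) and AC = (-24, 0, -24), so a normal is n = AB × AC = (576, 48, -576).
d = |576·(-8) + 48·27 + (-576)·10 − (-9264)| / √(331776 + 2304 + 331776) = |192| / 816 = 4/17.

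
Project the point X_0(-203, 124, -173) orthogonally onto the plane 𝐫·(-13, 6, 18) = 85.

n = (-13, 6, 18), |n|² = 529, and n·X_0 − 85 = 184.
t = 184/529 = 8/23, so the foot is X_0 − t·n = (-203, 124, -173) − (8/23)·(-13, 6, 18) = (-4565/23, 2804/23, -4123/23).

(-4565/23, 2804/23, -4123/23)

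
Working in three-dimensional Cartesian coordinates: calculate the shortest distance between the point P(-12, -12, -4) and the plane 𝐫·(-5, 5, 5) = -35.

Normal vector n = (-5, 5, 5), and n·(-12, -12, -4) - (-35) = 15.
|n| = √(25 + 25 + 25) = 5√3, so the distance is |15|/(5√3) = √3.

√3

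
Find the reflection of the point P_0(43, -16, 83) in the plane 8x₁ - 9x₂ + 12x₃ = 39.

(-37, 74, -37)

n = (8, -9, 12), |n|² = 289, n·P_0 − 39 = 1445, so t = 1445/289 = 5.
Foot F = P_0 − 5·n = (3, 29, 23); the reflection is 2F − P_0 = (-37, 74, -37).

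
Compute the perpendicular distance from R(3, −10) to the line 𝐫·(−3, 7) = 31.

55√58/29

The normal to the line is n = (−3, 7) with |n| = √58.
|n·R − 31| = |-79 − 31| = 110, so the distance is 110/√58.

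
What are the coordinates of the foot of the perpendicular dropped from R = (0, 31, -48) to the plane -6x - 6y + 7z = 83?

The perpendicular from R has direction n = (-6, -6, 7): r = (0, 31, -48) + λ(-6, -6, 7).
Substitute into the plane: n·(R + λn) = 83 gives -522 + 121λ = 83, so λ = 5.
Foot = (0, 31, -48) + 5·(-6, -6, 7) = (-30, 1, -13).

(-30, 1, -13)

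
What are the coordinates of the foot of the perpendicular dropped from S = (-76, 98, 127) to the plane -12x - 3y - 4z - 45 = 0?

(-928/13, 1289/13, 1671/13)

The perpendicular from S has direction n = (-12, -3, -4): r = (-76, 98, 127) + t(-12, -3, -4).
Substitute into the plane: n·(S + tn) = 45 gives 110 + 169t = 45, so t = -5/13.
Foot = (-76, 98, 127) + (-5/13)·(-12, -3, -4) = (-928/13, 1289/13, 1671/13).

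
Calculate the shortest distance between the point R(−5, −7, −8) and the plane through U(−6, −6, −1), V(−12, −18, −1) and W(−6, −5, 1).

UV = (−6, −12, 0) and UW = (0, 1, 2), so a normal is n = UV × UW = (−24, 12, −6).
Then n·(−5, −7, −8) − 78 = 6.
|n| = √(576 + 144 + 36) = 6√21, so the distance is |6|/(6√21) = 1/√21.

1/√21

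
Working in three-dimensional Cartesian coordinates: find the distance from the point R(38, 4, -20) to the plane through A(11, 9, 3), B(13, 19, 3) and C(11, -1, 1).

25/√51

AB = (2, 10, 0) and AC = (0, -10, -2), so a normal is n = AB × AC = (-20, 4, -20).
Then n·(38, 4, -20) - (-244) = -100.
|n| = √(400 + 16 + 400) = 4√51, so the distance is |-100|/(4√51) = 25√51/51.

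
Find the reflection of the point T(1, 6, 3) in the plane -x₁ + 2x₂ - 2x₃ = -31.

(9, -10, 19)

n = (-1, 2, -2), |n|² = 9, n·T − (-31) = 36, so t = 36/9 = 4.
Foot F = T − 4·n = (5, -2, 11); the reflection is 2F − T = (9, -10, 19).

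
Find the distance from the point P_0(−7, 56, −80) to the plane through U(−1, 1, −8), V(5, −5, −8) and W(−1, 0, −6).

UV = (6, −6, 0) and UW = (0, −1, 2), so a normal is n = UV × UW = (−12, −12, −6).
Then n·(−7, 56, −80) − 48 = −156.
|n| = √(144 + 144 + 36) = 18, so the distance is |-156|/18 = 26/3.

26/3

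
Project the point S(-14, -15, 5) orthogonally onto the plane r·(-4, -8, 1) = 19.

(-6, 1, 3)

The perpendicular from S has direction n = (-4, -8, 1): r = (-14, -15, 5) + t(-4, -8, 1).
Substitute into the plane: n·(S + tn) = 19 gives 181 + 81t = 19, so t = -2.
Foot = (-14, -15, 5) + (-2)·(-4, -8, 1) = (-6, 1, 3).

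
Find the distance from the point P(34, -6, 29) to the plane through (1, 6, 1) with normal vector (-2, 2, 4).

11/√6

The plane has equation n·(r − (1, 6, 1)) = 0, i.e. n·r = 14.
Then n·(34, -6, 29) - 14 = 22.
|n| = √(4 + 4 + 16) = 2√6, so the distance is |22|/(2√6) = 11/√6.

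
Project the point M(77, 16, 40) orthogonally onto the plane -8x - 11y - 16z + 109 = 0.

(53, -17, -8)

The perpendicular from M has direction n = (-8, -11, -16): r = (77, 16, 40) + μ(-8, -11, -16).
Substitute into the plane: n·(M + μn) = -109 gives -1432 + 441μ = -109, so μ = 3.
Foot = (77, 16, 40) + 3·(-8, -11, -16) = (53, -17, -8).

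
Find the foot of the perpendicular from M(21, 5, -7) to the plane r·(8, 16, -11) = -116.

n = (8, 16, -11), |n|² = 441, and n·M − (-116) = 441.
t = 441/441 = 1, so the foot is M − t·n = (21, 5, -7) − 1·(8, 16, -11) = (13, -11, 4).

(13, -11, 4)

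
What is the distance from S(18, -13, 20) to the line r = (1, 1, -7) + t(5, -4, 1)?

√542

Direction vector d = (5, -4, 1).
AP = (17, -14, 27), and AP × d = (94, 118, 2).
|AP × d|² = 22764 and |d|² = 42, so the distance is √(22764/42) = √542.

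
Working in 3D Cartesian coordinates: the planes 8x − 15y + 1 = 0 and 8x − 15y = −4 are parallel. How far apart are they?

3/17

With common normal n = (8, −15, 0) (|n| = 17), the distance is |(-1) − (-4)|/|n| = 3/17.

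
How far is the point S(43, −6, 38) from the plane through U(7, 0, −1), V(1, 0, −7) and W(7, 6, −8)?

24/11

UV = (−6, 0, −6) and UW = (0, 6, −7), so a normal is n = UV × UW = (36, −42, −36).
Then n·(43, −6, 38) − 288 = 144.
|n| = √(1296 + 1764 + 1296) = 66, so the distance is |144|/66 = 24/11.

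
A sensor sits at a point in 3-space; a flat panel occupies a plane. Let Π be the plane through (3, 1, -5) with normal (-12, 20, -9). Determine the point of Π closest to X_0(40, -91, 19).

(-8, -11, -17)

The perpendicular from X_0 has direction n = (-12, 20, -9): r = (40, -91, 19) + t(-12, 20, -9).
Substitute into the plane: n·(X_0 + tn) = 29 gives -2471 + 625t = 29, so t = 4.
Foot = (40, -91, 19) + 4·(-12, 20, -9) = (-8, -11, -17).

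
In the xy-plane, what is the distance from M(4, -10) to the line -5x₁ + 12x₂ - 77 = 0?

The normal to the line is n = (-5, 12) with |n| = 13.
|n·M − 77| = |-140 − 77| = 217, so the distance is 217/13.

217/13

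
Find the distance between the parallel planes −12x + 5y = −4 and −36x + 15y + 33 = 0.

Divide the second equation by 3 to match normals: −12x + 5y = -11.
With common normal n = (−12, 5, 0) (|n| = 13), the distance is |(-4) − (-11)|/|n| = 7/13.

7/13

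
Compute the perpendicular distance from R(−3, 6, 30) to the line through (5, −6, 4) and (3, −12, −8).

A direction vector is d = (−2, −6, −12).
AP = (−8, 12, 26); AP·d = -368, |AP|² = 884, |d|² = 184.
distance² = |AP|² − (AP·d)²/|d|² = 884 − 135424/184 = 148, so the distance is 2√37.

2√37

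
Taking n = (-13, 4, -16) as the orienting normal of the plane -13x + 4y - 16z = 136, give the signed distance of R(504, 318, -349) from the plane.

8

n·R − 136 = 168.
|n| = 21, so the signed distance is 168/21 = 8.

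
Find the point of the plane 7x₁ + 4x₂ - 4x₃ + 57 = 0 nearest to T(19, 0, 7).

(5, -8, 15)

The perpendicular from T has direction n = (7, 4, -4): r = (19, 0, 7) + μ(7, 4, -4).
Substitute into the plane: n·(T + μn) = -57 gives 105 + 81μ = -57, so μ = -2.
Foot = (19, 0, 7) + (-2)·(7, 4, -4) = (5, -8, 15).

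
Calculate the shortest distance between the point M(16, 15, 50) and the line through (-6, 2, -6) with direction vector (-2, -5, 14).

42

Direction vector d = (-2, -5, 14).
AP = (22, 13, 56); AP·d = 675, |AP|² = 3789, |d|² = 225.
distance² = |AP|² − (AP·d)²/|d|² = 3789 − 455625/225 = 1764, so the distance is 42.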